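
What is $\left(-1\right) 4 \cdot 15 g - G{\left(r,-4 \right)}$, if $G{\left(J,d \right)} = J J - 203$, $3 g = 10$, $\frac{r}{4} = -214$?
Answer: $-732733$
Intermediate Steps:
$r = -856$ ($r = 4 \left(-214\right) = -856$)
$g = \frac{10}{3}$ ($g = \frac{1}{3} \cdot 10 = \frac{10}{3} \approx 3.3333$)
$G{\left(J,d \right)} = -203 + J^{2}$ ($G{\left(J,d \right)} = J^{2} - 203 = -203 + J^{2}$)
$\left(-1\right) 4 \cdot 15 g - G{\left(r,-4 \right)} = \left(-1\right) 4 \cdot 15 \cdot \frac{10}{3} - \left(-203 + \left(-856\right)^{2}\right) = \left(-4\right) 15 \cdot \frac{10}{3} - \left(-203 + 732736\right) = \left(-60\right) \frac{10}{3} - 732533 = -200 - 732533 = -732733$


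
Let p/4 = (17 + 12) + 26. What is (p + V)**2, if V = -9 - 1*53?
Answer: 24964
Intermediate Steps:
V = -62 (V = -9 - 53 = -62)
p = 220 (p = 4*((17 + 12) + 26) = 4*(29 + 26) = 4*55 = 220)
(p + V)**2 = (220 - 62)**2 = 158**2 = 24964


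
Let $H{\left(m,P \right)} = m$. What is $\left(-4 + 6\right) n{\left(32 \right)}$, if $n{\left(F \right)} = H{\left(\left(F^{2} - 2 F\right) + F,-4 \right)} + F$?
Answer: $2048$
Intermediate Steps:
$n{\left(F \right)} = F^{2}$ ($n{\left(F \right)} = \left(\left(F^{2} - 2 F\right) + F\right) + F = \left(F^{2} - F\right) + F = F^{2}$)
$\left(-4 + 6\right) n{\left(32 \right)} = \left(-4 + 6\right) 32^{2} = 2 \cdot 1024 = 2048$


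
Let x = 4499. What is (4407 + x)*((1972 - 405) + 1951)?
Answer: 31331308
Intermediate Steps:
(4407 + x)*((1972 - 405) + 1951) = (4407 + 4499)*((1972 - 405) + 1951) = 8906*(1567 + 1951) = 8906*3518 = 31331308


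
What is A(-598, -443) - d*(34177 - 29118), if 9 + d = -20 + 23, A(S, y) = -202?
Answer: 30152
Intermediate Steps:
d = -6 (d = -9 + (-20 + 23) = -9 + 3 = -6)
A(-598, -443) - d*(34177 - 29118) = -202 - (-6)*(34177 - 29118) = -202 - (-6)*5059 = -202 - 1*(-30354) = -202 + 30354 = 30152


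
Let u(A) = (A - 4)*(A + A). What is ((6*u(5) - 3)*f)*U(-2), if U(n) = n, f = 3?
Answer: -342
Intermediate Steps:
u(A) = 2*A*(-4 + A) (u(A) = (-4 + A)*(2*A) = 2*A*(-4 + A))
((6*u(5) - 3)*f)*U(-2) = ((6*(2*5*(-4 + 5)) - 3)*3)*(-2) = ((6*(2*5*1) - 3)*3)*(-2) = ((6*10 - 3)*3)*(-2) = ((60 - 3)*3)*(-2) = (57*3)*(-2) = 171*(-2) = -342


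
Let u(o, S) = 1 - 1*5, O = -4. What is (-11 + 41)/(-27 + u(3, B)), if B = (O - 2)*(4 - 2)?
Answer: -30/31 ≈ -0.96774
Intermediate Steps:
B = -12 (B = (-4 - 2)*(4 - 2) = -6*2 = -12)
u(o, S) = -4 (u(o, S) = 1 - 5 = -4)
(-11 + 41)/(-27 + u(3, B)) = (-11 + 41)/(-27 - 4) = 30/(-31) = -1/31*30 = -30/31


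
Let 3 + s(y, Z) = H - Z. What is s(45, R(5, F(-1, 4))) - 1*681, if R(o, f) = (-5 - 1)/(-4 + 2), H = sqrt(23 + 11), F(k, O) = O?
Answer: -687 + sqrt(34) ≈ -681.17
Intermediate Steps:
H = sqrt(34) ≈ 5.8309
R(o, f) = 3 (R(o, f) = -6/(-2) = -6*(-1/2) = 3)
s(y, Z) = -3 + sqrt(34) - Z (s(y, Z) = -3 + (sqrt(34) - Z) = -3 + sqrt(34) - Z)
s(45, R(5, F(-1, 4))) - 1*681 = (-3 + sqrt(34) - 1*3) - 1*681 = (-3 + sqrt(34) - 3) - 681 = (-6 + sqrt(34)) - 681 = -687 + sqrt(34)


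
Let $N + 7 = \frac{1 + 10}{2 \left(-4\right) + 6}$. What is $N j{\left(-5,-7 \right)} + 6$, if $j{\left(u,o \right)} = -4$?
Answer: $56$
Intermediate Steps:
$N = - \frac{25}{2}$ ($N = -7 + \frac{1 + 10}{2 \left(-4\right) + 6} = -7 + \frac{11}{-8 + 6} = -7 + \frac{11}{-2} = -7 + 11 \left(- \frac{1}{2}\right) = -7 - \frac{11}{2} = - \frac{25}{2} \approx -12.5$)
$N j{\left(-5,-7 \right)} + 6 = \left(- \frac{25}{2}\right) \left(-4\right) + 6 = 50 + 6 = 56$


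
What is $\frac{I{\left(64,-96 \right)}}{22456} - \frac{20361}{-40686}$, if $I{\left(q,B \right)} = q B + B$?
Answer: $\frac{8472749}{38068534} \approx 0.22257$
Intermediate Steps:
$I{\left(q,B \right)} = B + B q$ ($I{\left(q,B \right)} = B q + B = B + B q$)
$\frac{I{\left(64,-96 \right)}}{22456} - \frac{20361}{-40686} = \frac{\left(-96\right) \left(1 + 64\right)}{22456} - \frac{20361}{-40686} = \left(-96\right) 65 \cdot \frac{1}{22456} - - \frac{6787}{13562} = \left(-6240\right) \frac{1}{22456} + \frac{6787}{13562} = - \frac{780}{2807} + \frac{6787}{13562} = \frac{8472749}{38068534}$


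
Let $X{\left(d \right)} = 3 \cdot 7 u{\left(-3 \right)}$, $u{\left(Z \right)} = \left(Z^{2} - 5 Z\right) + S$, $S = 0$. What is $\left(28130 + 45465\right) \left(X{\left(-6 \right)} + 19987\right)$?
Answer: $1508035145$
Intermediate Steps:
$u{\left(Z \right)} = Z^{2} - 5 Z$ ($u{\left(Z \right)} = \left(Z^{2} - 5 Z\right) + 0 = Z^{2} - 5 Z$)
$X{\left(d \right)} = 504$ ($X{\left(d \right)} = 3 \cdot 7 \left(- 3 \left(-5 - 3\right)\right) = 21 \left(\left(-3\right) \left(-8\right)\right) = 21 \cdot 24 = 504$)
$\left(28130 + 45465\right) \left(X{\left(-6 \right)} + 19987\right) = \left(28130 + 45465\right) \left(504 + 19987\right) = 73595 \cdot 20491 = 1508035145$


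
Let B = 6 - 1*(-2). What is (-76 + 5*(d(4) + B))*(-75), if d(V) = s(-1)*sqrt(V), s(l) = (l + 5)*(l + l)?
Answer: 8700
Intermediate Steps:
s(l) = 2*l*(5 + l) (s(l) = (5 + l)*(2*l) = 2*l*(5 + l))
B = 8 (B = 6 + 2 = 8)
d(V) = -8*sqrt(V) (d(V) = (2*(-1)*(5 - 1))*sqrt(V) = (2*(-1)*4)*sqrt(V) = -8*sqrt(V))
(-76 + 5*(d(4) + B))*(-75) = (-76 + 5*(-8*sqrt(4) + 8))*(-75) = (-76 + 5*(-8*2 + 8))*(-75) = (-76 + 5*(-16 + 8))*(-75) = (-76 + 5*(-8))*(-75) = (-76 - 40)*(-75) = -116*(-75) = 8700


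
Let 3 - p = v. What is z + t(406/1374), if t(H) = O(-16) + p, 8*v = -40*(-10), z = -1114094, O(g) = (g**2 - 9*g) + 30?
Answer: -1113711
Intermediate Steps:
O(g) = 30 + g**2 - 9*g
v = 50 (v = (-40*(-10))/8 = (1/8)*400 = 50)
p = -47 (p = 3 - 1*50 = 3 - 50 = -47)
t(H) = 383 (t(H) = (30 + (-16)**2 - 9*(-16)) - 47 = (30 + 256 + 144) - 47 = 430 - 47 = 383)
z + t(406/1374) = -1114094 + 383 = -1113711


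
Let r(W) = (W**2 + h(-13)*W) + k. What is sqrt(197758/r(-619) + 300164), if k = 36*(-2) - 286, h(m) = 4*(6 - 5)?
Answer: sqrt(43418385666223222)/380327 ≈ 547.87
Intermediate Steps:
h(m) = 4 (h(m) = 4*1 = 4)
k = -358 (k = -72 - 286 = -358)
r(W) = -358 + W**2 + 4*W (r(W) = (W**2 + 4*W) - 358 = -358 + W**2 + 4*W)
sqrt(197758/r(-619) + 300164) = sqrt(197758/(-358 + (-619)**2 + 4*(-619)) + 300164) = sqrt(197758/(-358 + 383161 - 2476) + 300164) = sqrt(197758/380327 + 300164) = sqrt(114160671386/380327) = sqrt(43418385666223222)/380327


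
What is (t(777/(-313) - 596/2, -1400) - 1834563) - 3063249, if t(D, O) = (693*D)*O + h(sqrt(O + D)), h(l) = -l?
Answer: 89715265044/313 - 9*I*sqrt(2056723)/313 ≈ 2.8663e+8 - 41.237*I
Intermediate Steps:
t(D, O) = -sqrt(D + O) + 693*D*O (t(D, O) = (693*D)*O - sqrt(O + D) = 693*D*O - sqrt(D + O) = -sqrt(D + O) + 693*D*O)
(t(777/(-313) - 596/2, -1400) - 1834563) - 3063249 = ((-sqrt((777/(-313) - 596/2) - 1400) + 693*(777/(-313) - 596/2)*(-1400)) - 1834563) - 3063249 = ((-sqrt((777*(-1/313) - 596*1/2) - 1400) + 693*(777*(-1/313) - 596*1/2)*(-1400)) - 1834563) - 3063249 = ((-sqrt((-777/313 - 298) - 1400) + 693*(-777/313 - 298)*(-1400)) - 1834563) - 3063249 = ((-sqrt(-94051/313 - 1400) + 693*(-94051/313)*(-1400)) - 1834563) - 3063249 = ((-sqrt(-532251/313) + 91248280200/313) - 1834563) - 3063249 = ((-9*I*sqrt(2056723)/313 + 91248280200/313) - 1834563) - 3063249 = ((91248280200/313 - 9*I*sqrt(2056723)/313) - 1834563) - 3063249 = (90674061981/313 - 9*I*sqrt(2056723)/313) - 3063249 = 89715265044/313 - 9*I*sqrt(2056723)/313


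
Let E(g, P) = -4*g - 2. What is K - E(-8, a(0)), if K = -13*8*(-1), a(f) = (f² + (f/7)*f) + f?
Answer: 74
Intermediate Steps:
a(f) = f + 8*f²/7 (a(f) = (f² + (f*(⅐))*f) + f = (f² + (f/7)*f) + f = (f² + f²/7) + f = 8*f²/7 + f = f + 8*f²/7)
E(g, P) = -2 - 4*g
K = 104 (K = -104*(-1) = 104)
K - E(-8, a(0)) = 104 - (-2 - 4*(-8)) = 104 - (-2 + 32) = 104 - 1*30 = 104 - 30 = 74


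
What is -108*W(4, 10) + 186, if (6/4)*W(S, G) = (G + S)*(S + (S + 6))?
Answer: -13926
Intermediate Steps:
W(S, G) = 2*(6 + 2*S)*(G + S)/3 (W(S, G) = 2*((G + S)*(S + (S + 6)))/3 = 2*((G + S)*(S + (6 + S)))/3 = 2*((G + S)*(6 + 2*S))/3 = 2*((6 + 2*S)*(G + S))/3 = 2*(6 + 2*S)*(G + S)/3)
-108*W(4, 10) + 186 = -108*(4*10 + 4*4 + (4/3)*4**2 + (4/3)*10*4) + 186 = -108*(40 + 16 + (4/3)*16 + 160/3) + 186 = -108*(40 + 16 + 64/3 + 160/3) + 186 = -108*392/3 + 186 = -14112 + 186 = -13926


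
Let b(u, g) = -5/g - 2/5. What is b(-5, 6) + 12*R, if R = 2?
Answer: 683/30 ≈ 22.767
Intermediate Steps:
b(u, g) = -⅖ - 5/g (b(u, g) = -5/g - 2*⅕ = -5/g - ⅖ = -⅖ - 5/g)
b(-5, 6) + 12*R = (-⅖ - 5/6) + 12*2 = (-⅖ - 5*⅙) + 24 = (-⅖ - ⅚) + 24 = -37/30 + 24 = 683/30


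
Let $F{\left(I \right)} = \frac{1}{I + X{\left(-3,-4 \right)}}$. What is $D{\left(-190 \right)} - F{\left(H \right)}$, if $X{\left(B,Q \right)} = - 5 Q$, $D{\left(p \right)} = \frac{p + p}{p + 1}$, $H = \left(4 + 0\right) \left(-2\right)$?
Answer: $\frac{1457}{756} \approx 1.9272$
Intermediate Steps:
$H = -8$ ($H = 4 \left(-2\right) = -8$)
$D{\left(p \right)} = \frac{2 p}{1 + p}$
$F{\left(I \right)} = \frac{1}{20 + I}$ ($F{\left(I \right)} = \frac{1}{I - -20} = \frac{1}{I + 20} = \frac{1}{20 + I}$)
$D{\left(-190 \right)} - F{\left(H \right)} = 2 \left(-190\right) \frac{1}{1 - 190} - \frac{1}{20 - 8} = 2 \left(-190\right) \frac{1}{-189} - \frac{1}{12} = 2 \left(-190\right) \left(- \frac{1}{189}\right) - \frac{1}{12} = \frac{380}{189} - \frac{1}{12} = \frac{1457}{756}$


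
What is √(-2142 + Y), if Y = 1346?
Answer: 2*I*√199 ≈ 28.213*I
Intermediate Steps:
√(-2142 + Y) = √(-2142 + 1346) = √(-796) = 2*I*√199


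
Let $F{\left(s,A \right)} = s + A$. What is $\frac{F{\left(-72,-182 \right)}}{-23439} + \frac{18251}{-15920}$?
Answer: $- \frac{423741509}{373148880} \approx -1.1356$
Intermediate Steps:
$F{\left(s,A \right)} = A + s$
$\frac{F{\left(-72,-182 \right)}}{-23439} + \frac{18251}{-15920} = \frac{-182 - 72}{-23439} + \frac{18251}{-15920} = \left(-254\right) \left(- \frac{1}{23439}\right) + 18251 \left(- \frac{1}{15920}\right) = \frac{254}{23439} - \frac{18251}{15920} = - \frac{423741509}{373148880}$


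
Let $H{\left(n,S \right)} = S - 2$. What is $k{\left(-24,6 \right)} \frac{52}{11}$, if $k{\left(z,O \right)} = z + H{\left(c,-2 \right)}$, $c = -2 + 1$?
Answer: $- \frac{1456}{11} \approx -132.36$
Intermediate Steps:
$c = -1$
$H{\left(n,S \right)} = -2 + S$
$k{\left(z,O \right)} = -4 + z$ ($k{\left(z,O \right)} = z - 4 = -4 + z$)
$k{\left(-24,6 \right)} \frac{52}{11} = \left(-4 - 24\right) \frac{52}{11} = - 28 \cdot 52 \cdot \frac{1}{11} = \left(-28\right) \frac{52}{11} = - \frac{1456}{11}$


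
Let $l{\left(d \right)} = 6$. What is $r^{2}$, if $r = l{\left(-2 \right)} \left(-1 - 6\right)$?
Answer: $1764$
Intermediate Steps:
$r = -42$ ($r = 6 \left(-1 - 6\right) = 6 \left(-7\right) = -42$)
$r^{2} = \left(-42\right)^{2} = 1764$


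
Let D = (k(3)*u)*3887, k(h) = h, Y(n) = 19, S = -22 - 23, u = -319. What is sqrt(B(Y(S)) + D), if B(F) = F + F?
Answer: I*sqrt(3719821) ≈ 1928.7*I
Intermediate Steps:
S = -45
B(F) = 2*F
D = -3719859 (D = (3*(-319))*3887 = -957*3887 = -3719859)
sqrt(B(Y(S)) + D) = sqrt(2*19 - 3719859) = sqrt(38 - 3719859) = sqrt(-3719821) = I*sqrt(3719821)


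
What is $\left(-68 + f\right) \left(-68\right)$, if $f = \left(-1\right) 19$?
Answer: $5916$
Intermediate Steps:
$f = -19$
$\left(-68 + f\right) \left(-68\right) = \left(-68 - 19\right) \left(-68\right) = \left(-87\right) \left(-68\right) = 5916$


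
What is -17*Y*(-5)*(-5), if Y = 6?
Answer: -2550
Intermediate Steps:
-17*Y*(-5)*(-5) = -17*6*(-5)*(-5) = -(-510)*(-5) = -17*150 = -2550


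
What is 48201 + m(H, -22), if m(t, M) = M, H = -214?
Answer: 48179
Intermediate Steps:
48201 + m(H, -22) = 48201 - 22 = 48179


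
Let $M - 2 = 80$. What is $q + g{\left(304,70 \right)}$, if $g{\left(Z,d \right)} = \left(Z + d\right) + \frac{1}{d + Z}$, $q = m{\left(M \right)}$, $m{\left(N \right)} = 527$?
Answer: $\frac{336975}{374} \approx 901.0$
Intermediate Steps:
$M = 82$ ($M = 2 + 80 = 82$)
$q = 527$
$g{\left(Z,d \right)} = Z + d + \frac{1}{Z + d}$ ($g{\left(Z,d \right)} = \left(Z + d\right) + \frac{1}{Z + d} = Z + d + \frac{1}{Z + d}$)
$q + g{\left(304,70 \right)} = 527 + \frac{1 + 304^{2} + 70^{2} + 2 \cdot 304 \cdot 70}{304 + 70} = 527 + \frac{1 + 92416 + 4900 + 42560}{374} = 527 + \frac{1}{374} \cdot 139877 = 527 + \frac{139877}{374} = \frac{336975}{374}$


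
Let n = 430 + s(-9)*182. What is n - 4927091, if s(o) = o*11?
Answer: -4944679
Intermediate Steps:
s(o) = 11*o
n = -17588 (n = 430 + (11*(-9))*182 = 430 - 99*182 = 430 - 18018 = -17588)
n - 4927091 = -17588 - 4927091 = -4944679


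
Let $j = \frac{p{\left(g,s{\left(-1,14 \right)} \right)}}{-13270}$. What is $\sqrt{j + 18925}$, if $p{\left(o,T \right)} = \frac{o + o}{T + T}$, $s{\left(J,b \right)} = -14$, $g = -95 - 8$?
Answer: $\frac{\sqrt{163295343708665}}{92890} \approx 137.57$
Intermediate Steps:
$g = -103$ ($g = -95 - 8 = -103$)
$p{\left(o,T \right)} = \frac{o}{T}$ ($p{\left(o,T \right)} = \frac{2 o}{2 T} = 2 o \frac{1}{2 T} = \frac{o}{T}$)
$j = - \frac{103}{185780}$ ($j = \frac{\left(-103\right) \frac{1}{-14}}{-13270} = \left(-103\right) \left(- \frac{1}{14}\right) \left(- \frac{1}{13270}\right) = \frac{103}{14} \left(- \frac{1}{13270}\right) = - \frac{103}{185780} \approx -0.00055442$)
$\sqrt{j + 18925} = \sqrt{- \frac{103}{185780} + 18925} = \sqrt{\frac{3515886397}{185780}} = \frac{\sqrt{163295343708665}}{92890}$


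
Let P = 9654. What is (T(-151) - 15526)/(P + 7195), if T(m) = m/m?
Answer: -15525/16849 ≈ -0.92142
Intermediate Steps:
T(m) = 1
(T(-151) - 15526)/(P + 7195) = (1 - 15526)/(9654 + 7195) = -15525/16849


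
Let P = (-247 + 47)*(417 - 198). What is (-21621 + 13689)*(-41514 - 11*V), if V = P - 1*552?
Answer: -3540511656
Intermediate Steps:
P = -43800 (P = -200*219 = -43800)
V = -44352 (V = -43800 - 1*552 = -43800 - 552 = -44352)
(-21621 + 13689)*(-41514 - 11*V) = (-21621 + 13689)*(-41514 - 11*(-44352)) = -7932*(-41514 + 487872) = -7932*446358 = -3540511656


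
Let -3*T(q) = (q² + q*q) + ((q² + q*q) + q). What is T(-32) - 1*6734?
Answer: -24266/3 ≈ -8088.7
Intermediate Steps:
T(q) = -4*q²/3 - q/3 (T(q) = -((q² + q*q) + ((q² + q*q) + q))/3 = -((q² + q²) + ((q² + q²) + q))/3 = -(2*q² + (2*q² + q))/3 = -(2*q² + (q + 2*q²))/3 = -(q + 4*q²)/3 = -4*q²/3 - q/3)
T(-32) - 1*6734 = -⅓*(-32)*(1 + 4*(-32)) - 1*6734 = -⅓*(-32)*(1 - 128) - 6734 = -⅓*(-32)*(-127) - 6734 = -4064/3 - 6734 = -24266/3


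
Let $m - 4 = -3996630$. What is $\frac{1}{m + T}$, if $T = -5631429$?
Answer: $- \frac{1}{9628055} \approx -1.0386 \cdot 10^{-7}$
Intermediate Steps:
$m = -3996626$ ($m = 4 - 3996630 = -3996626$)
$\frac{1}{m + T} = \frac{1}{-3996626 - 5631429} = \frac{1}{-9628055} = - \frac{1}{9628055}$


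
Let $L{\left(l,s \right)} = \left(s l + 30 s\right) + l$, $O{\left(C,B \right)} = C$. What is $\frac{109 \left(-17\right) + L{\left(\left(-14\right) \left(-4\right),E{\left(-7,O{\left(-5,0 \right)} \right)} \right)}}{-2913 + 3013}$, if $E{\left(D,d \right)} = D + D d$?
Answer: $\frac{611}{100} \approx 6.11$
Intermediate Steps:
$L{\left(l,s \right)} = l + 30 s + l s$ ($L{\left(l,s \right)} = \left(l s + 30 s\right) + l = \left(30 s + l s\right) + l = l + 30 s + l s$)
$\frac{109 \left(-17\right) + L{\left(\left(-14\right) \left(-4\right),E{\left(-7,O{\left(-5,0 \right)} \right)} \right)}}{-2913 + 3013} = \frac{109 \left(-17\right) + \left(\left(-14\right) \left(-4\right) + 30 \left(- 7 \left(1 - 5\right)\right) + \left(-14\right) \left(-4\right) \left(- 7 \left(1 - 5\right)\right)\right)}{-2913 + 3013} = \frac{-1853 + \left(56 + 30 \left(\left(-7\right) \left(-4\right)\right) + 56 \left(\left(-7\right) \left(-4\right)\right)\right)}{100} = \left(-1853 + \left(56 + 30 \cdot 28 + 56 \cdot 28\right)\right) \frac{1}{100} = \left(-1853 + \left(56 + 840 + 1568\right)\right) \frac{1}{100} = \left(-1853 + 2464\right) \frac{1}{100} = 611 \cdot \frac{1}{100} = \frac{611}{100}$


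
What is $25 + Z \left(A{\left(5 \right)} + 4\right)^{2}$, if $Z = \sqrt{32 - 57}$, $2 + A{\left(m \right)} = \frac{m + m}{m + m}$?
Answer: $25 + 45 i \approx 25.0 + 45.0 i$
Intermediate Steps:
$A{\left(m \right)} = -1$ ($A{\left(m \right)} = -2 + \frac{m + m}{m + m} = -2 + \frac{2 m}{2 m} = -2 + 2 m \frac{1}{2 m} = -2 + 1 = -1$)
$Z = 5 i$ ($Z = \sqrt{-25} = 5 i \approx 5.0 i$)
$25 + Z \left(A{\left(5 \right)} + 4\right)^{2} = 25 + 5 i \left(-1 + 4\right)^{2} = 25 + 5 i 3^{2} = 25 + 5 i 9 = 25 + 45 i$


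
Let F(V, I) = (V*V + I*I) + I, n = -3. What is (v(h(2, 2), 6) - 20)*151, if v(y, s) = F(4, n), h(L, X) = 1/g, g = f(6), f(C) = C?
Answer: 302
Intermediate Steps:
g = 6
F(V, I) = I + I**2 + V**2 (F(V, I) = (V**2 + I**2) + I = (I**2 + V**2) + I = I + I**2 + V**2)
h(L, X) = 1/6
v(y, s) = 22 (v(y, s) = -3 + (-3)**2 + 4**2 = -3 + 9 + 16 = 22)
(v(h(2, 2), 6) - 20)*151 = (22 - 20)*151 = 2*151 = 302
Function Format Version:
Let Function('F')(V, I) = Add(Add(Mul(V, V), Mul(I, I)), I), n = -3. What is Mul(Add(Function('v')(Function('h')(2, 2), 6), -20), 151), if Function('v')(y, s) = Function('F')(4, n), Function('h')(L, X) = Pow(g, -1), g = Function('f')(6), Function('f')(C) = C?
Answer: 302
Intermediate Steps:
g = 6
Function('F')(V, I) = Add(I, Pow(I, 2), Pow(V, 2)) (Function('F')(V, I) = Add(Add(Pow(V, 2), Pow(I, 2)), I) = Add(Add(Pow(I, 2), Pow(V, 2)), I) = Add(I, Pow(I, 2), Pow(V, 2)))
Function('h')(L, X) = Rational(1, 6) (Function('h')(L, X) = Pow(6, -1) = Rational(1, 6))
Function('v')(y, s) = 22 (Function('v')(y, s) = Add(-3, Pow(-3, 2), Pow(4, 2)) = Add(-3, 9, 16) = 22)
Mul(Add(Function('v')(Function('h')(2, 2), 6), -20), 151) = Mul(Add(22, -20), 151) = Mul(2, 151) = 302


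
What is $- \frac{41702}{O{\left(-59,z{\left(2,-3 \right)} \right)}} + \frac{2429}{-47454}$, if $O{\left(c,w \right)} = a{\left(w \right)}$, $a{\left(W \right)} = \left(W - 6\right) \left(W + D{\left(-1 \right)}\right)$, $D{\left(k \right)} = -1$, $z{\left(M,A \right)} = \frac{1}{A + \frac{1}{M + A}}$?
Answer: $- \frac{31663130953}{5931750} \approx -5337.9$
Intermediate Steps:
$z{\left(M,A \right)} = \frac{1}{A + \frac{1}{A + M}}$
$a{\left(W \right)} = \left(-1 + W\right) \left(-6 + W\right)$ ($a{\left(W \right)} = \left(W - 6\right) \left(W - 1\right) = \left(-6 + W\right) \left(-1 + W\right) = \left(-1 + W\right) \left(-6 + W\right)$)
$O{\left(c,w \right)} = 6 + w^{2} - 7 w$
$- \frac{41702}{O{\left(-59,z{\left(2,-3 \right)} \right)}} + \frac{2429}{-47454} = - \frac{41702}{6 + \left(\frac{-3 + 2}{1 + \left(-3\right)^{2} - 6}\right)^{2} - 7 \frac{-3 + 2}{1 + \left(-3\right)^{2} - 6}} + \frac{2429}{-47454} = - \frac{41702}{6 + \left(\frac{1}{1 + 9 - 6} \left(-1\right)\right)^{2} - 7 \frac{1}{1 + 9 - 6} \left(-1\right)} + 2429 \left(- \frac{1}{47454}\right) = - \frac{41702}{6 + \left(\frac{1}{4} \left(-1\right)\right)^{2} - 7 \cdot \frac{1}{4} \left(-1\right)} - \frac{2429}{47454} = - \frac{41702}{6 + \left(- \frac{1}{4}\right)^{2} - - \frac{7}{4}} - \frac{2429}{47454} = - \frac{41702}{6 + \frac{1}{16} + \frac{7}{4}} - \frac{2429}{47454} = - \frac{41702}{\frac{125}{16}} - \frac{2429}{47454} = \left(-41702\right) \frac{16}{125} - \frac{2429}{47454} = - \frac{667232}{125} - \frac{2429}{47454} = - \frac{31663130953}{5931750}$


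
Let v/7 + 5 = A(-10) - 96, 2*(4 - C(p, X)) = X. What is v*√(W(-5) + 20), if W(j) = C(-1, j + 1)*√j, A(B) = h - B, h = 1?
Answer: -630*√(20 + 6*I*√5) ≈ -2957.8 - 900.17*I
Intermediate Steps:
C(p, X) = 4 - X/2
A(B) = 1 - B
W(j) = √j*(7/2 - j/2) (W(j) = (4 - (j + 1)/2)*√j = (4 - (1 + j)/2)*√j = (4 + (-½ - j/2))*√j = (7/2 - j/2)*√j = √j*(7/2 - j/2))
v = -630 (v = -35 + 7*((1 - 1*(-10)) - 96) = -35 + 7*((1 + 10) - 96) = -35 + 7*(11 - 96) = -35 + 7*(-85) = -35 - 595 = -630)
v*√(W(-5) + 20) = -630*√(√(-5)*(7 - 1*(-5))/2 + 20) = -630*√((I*√5)*(7 + 5)/2 + 20) = -630*√((½)*(I*√5)*12 + 20) = -630*√(6*I*√5 + 20) = -630*√(20 + 6*I*√5)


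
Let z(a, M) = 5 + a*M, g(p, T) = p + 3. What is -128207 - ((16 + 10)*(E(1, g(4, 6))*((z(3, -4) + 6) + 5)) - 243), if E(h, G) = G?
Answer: -128692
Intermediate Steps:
g(p, T) = 3 + p
z(a, M) = 5 + M*a
-128207 - ((16 + 10)*(E(1, g(4, 6))*((z(3, -4) + 6) + 5)) - 243) = -128207 - ((16 + 10)*((3 + 4)*(((5 - 4*3) + 6) + 5)) - 243) = -128207 - (26*(7*(((5 - 12) + 6) + 5)) - 243) = -128207 - (26*(7*((-7 + 6) + 5)) - 243) = -128207 - (26*(7*(-1 + 5)) - 243) = -128207 - (26*(7*4) - 243) = -128207 - (26*28 - 243) = -128207 - (728 - 243) = -128207 - 1*485 = -128207 - 485 = -128692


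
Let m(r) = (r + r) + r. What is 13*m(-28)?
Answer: -1092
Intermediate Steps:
m(r) = 3*r (m(r) = 2*r + r = 3*r)
13*m(-28) = 13*(3*(-28)) = 13*(-84) = -1092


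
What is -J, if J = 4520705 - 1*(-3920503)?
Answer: -8441208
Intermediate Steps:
J = 8441208 (J = 4520705 + 3920503 = 8441208)
-J = -1*8441208 = -8441208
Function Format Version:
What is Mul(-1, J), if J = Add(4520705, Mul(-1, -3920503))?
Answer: -8441208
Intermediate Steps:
J = 8441208 (J = Add(4520705, 3920503) = 8441208)
Mul(-1, J) = Mul(-1, 8441208) = -8441208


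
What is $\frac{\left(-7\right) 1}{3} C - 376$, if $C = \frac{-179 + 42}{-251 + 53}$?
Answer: $- \frac{224303}{594} \approx -377.61$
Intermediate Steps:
$C = \frac{137}{198}$ ($C = - \frac{137}{-198} = \left(-137\right) \left(- \frac{1}{198}\right) = \frac{137}{198} \approx 0.69192$)
$\frac{\left(-7\right) 1}{3} C - 376 = \frac{\left(-7\right) 1}{3} \cdot \frac{137}{198} - 376 = \left(-7\right) \frac{1}{3} \cdot \frac{137}{198} - 376 = \left(- \frac{7}{3}\right) \frac{137}{198} - 376 = - \frac{959}{594} - 376 = - \frac{224303}{594}$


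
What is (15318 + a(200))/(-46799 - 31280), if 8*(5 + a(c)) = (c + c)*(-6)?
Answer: -15013/78079 ≈ -0.19228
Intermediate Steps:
a(c) = -5 - 3*c/2 (a(c) = -5 + ((c + c)*(-6))/8 = -5 + ((2*c)*(-6))/8 = -5 + (-12*c)/8 = -5 - 3*c/2)
(15318 + a(200))/(-46799 - 31280) = (15318 + (-5 - 3/2*200))/(-46799 - 31280) = (15318 + (-5 - 300))/(-78079) = (15318 - 305)*(-1/78079) = 15013*(-1/78079) = -15013/78079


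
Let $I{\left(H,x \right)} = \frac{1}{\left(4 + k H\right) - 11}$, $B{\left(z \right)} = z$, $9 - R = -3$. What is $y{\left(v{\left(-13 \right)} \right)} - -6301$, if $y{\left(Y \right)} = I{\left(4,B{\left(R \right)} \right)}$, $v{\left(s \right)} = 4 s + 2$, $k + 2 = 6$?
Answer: $\frac{56710}{9} \approx 6301.1$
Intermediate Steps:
$k = 4$ ($k = -2 + 6 = 4$)
$R = 12$ ($R = 9 - -3 = 9 + 3 = 12$)
$v{\left(s \right)} = 2 + 4 s$
$I{\left(H,x \right)} = \frac{1}{-7 + 4 H}$ ($I{\left(H,x \right)} = \frac{1}{\left(4 + 4 H\right) - 11} = \frac{1}{-7 + 4 H}$)
$y{\left(Y \right)} = \frac{1}{9}$ ($y{\left(Y \right)} = \frac{1}{-7 + 4 \cdot 4} = \frac{1}{-7 + 16} = \frac{1}{9}$)
$y{\left(v{\left(-13 \right)} \right)} - -6301 = \frac{1}{9} - -6301 = \frac{1}{9} + 6301 = \frac{56710}{9}$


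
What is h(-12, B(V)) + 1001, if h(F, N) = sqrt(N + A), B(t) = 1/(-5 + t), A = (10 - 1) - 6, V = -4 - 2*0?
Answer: 1001 + sqrt(26)/3 ≈ 1002.7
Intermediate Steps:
V = -4 (V = -4 + 0 = -4)
A = 3 (A = 9 - 6 = 3)
h(F, N) = sqrt(3 + N) (h(F, N) = sqrt(N + 3) = sqrt(3 + N))
h(-12, B(V)) + 1001 = sqrt(3 + 1/(-5 - 4)) + 1001 = sqrt(3 + 1/(-9)) + 1001 = sqrt(3 - 1/9) + 1001 = sqrt(26/9) + 1001 = sqrt(26)/3 + 1001 = 1001 + sqrt(26)/3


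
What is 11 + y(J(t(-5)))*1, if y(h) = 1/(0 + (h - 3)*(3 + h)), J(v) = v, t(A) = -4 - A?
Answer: 87/8 ≈ 10.875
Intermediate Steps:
y(h) = 1/((-3 + h)*(3 + h)) (y(h) = 1/(0 + (-3 + h)*(3 + h)) = 1/((-3 + h)*(3 + h)))
11 + y(J(t(-5)))*1 = 11 + 1/(-9 + (-4 - 1*(-5))²) = 11 + 1/(-9 + (-4 + 5)²) = 11 + 1/(-9 + 1²) = 11 + 1/(-9 + 1) = 11 + 1/(-8) = 11 - ⅛*1 = 11 - ⅛ = 87/8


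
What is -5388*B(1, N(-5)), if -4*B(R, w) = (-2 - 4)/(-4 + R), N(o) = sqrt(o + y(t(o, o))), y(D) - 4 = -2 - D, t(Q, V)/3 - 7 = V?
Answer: 2694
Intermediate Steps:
t(Q, V) = 21 + 3*V
y(D) = 2 - D (y(D) = 4 + (-2 - D) = 2 - D)
N(o) = sqrt(-19 - 2*o) (N(o) = sqrt(o + (2 - (21 + 3*o))) = sqrt(o + (2 + (-21 - 3*o))) = sqrt(o + (-19 - 3*o)) = sqrt(-19 - 2*o))
B(R, w) = 3/(2*(-4 + R)) (B(R, w) = -(-2 - 4)/(4*(-4 + R)) = -(-3)/(2*(-4 + R)) = 3/(2*(-4 + R)))
-5388*B(1, N(-5)) = -8082/(-4 + 1) = -8082/(-3) = -8082*(-1)/3 = -5388*(-1/2) = 2694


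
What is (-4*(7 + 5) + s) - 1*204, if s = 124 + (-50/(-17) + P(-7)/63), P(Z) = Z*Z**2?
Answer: -19967/153 ≈ -130.50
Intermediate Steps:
P(Z) = Z**3
s = 18589/153 (s = 124 + (-50/(-17) + (-7)**3/63) = 124 + (-50*(-1/17) - 343*1/63) = 124 + (50/17 - 49/9) = 124 - 383/153 = 18589/153 ≈ 121.50)
(-4*(7 + 5) + s) - 1*204 = (-4*(7 + 5) + 18589/153) - 1*204 = (-4*12 + 18589/153) - 204 = (-48 + 18589/153) - 204 = 11245/153 - 204 = -19967/153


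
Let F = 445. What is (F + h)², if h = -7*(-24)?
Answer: 375769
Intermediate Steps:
h = 168
(F + h)² = (445 + 168)² = 613² = 375769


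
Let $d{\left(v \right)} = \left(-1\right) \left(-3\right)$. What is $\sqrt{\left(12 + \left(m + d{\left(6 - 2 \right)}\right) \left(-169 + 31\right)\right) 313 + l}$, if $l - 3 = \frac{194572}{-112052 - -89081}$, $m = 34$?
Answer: $\frac{i \sqrt{841326506473791}}{22971} \approx 1262.7 i$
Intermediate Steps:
$d{\left(v \right)} = 3$
$l = - \frac{125659}{22971}$ ($l = 3 + \frac{194572}{-112052 - -89081} = 3 + \frac{194572}{-112052 + 89081} = 3 + \frac{194572}{-22971} = 3 + 194572 \left(- \frac{1}{22971}\right) = 3 - \frac{194572}{22971} = - \frac{125659}{22971} \approx -5.4703$)
$\sqrt{\left(12 + \left(m + d{\left(6 - 2 \right)}\right) \left(-169 + 31\right)\right) 313 + l} = \sqrt{\left(12 + \left(34 + 3\right) \left(-169 + 31\right)\right) 313 - \frac{125659}{22971}} = \sqrt{\left(12 + 37 \left(-138\right)\right) 313 - \frac{125659}{22971}} = \sqrt{\left(12 - 5106\right) 313 - \frac{125659}{22971}} = \sqrt{\left(-5094\right) 313 - \frac{125659}{22971}} = \sqrt{-1594422 - \frac{125659}{22971}} = \sqrt{- \frac{36625593421}{22971}} = \frac{i \sqrt{841326506473791}}{22971}$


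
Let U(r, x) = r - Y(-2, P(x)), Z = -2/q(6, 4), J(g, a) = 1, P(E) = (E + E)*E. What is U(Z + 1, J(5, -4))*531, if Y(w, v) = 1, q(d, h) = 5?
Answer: -1062/5 ≈ -212.40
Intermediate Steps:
P(E) = 2*E**2 (P(E) = (2*E)*E = 2*E**2)
Z = -2/5 ≈ -0.40000
U(r, x) = -1 + r (U(r, x) = r - 1*1 = r - 1 = -1 + r)
U(Z + 1, J(5, -4))*531 = (-1 + (-2/5 + 1))*531 = (-1 + 3/5)*531 = -2/5*531 = -1062/5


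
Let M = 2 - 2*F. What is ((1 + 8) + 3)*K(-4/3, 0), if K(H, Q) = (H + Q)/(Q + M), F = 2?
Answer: 8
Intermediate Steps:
M = -2 (M = 2 - 2*2 = 2 - 4 = -2)
K(H, Q) = (H + Q)/(-2 + Q) (K(H, Q) = (H + Q)/(Q - 2) = (H + Q)/(-2 + Q))
((1 + 8) + 3)*K(-4/3, 0) = ((1 + 8) + 3)*((-4/3 + 0)/(-2 + 0)) = (9 + 3)*((-4*⅓ + 0)/(-2)) = 12*(-(-4/3 + 0)/2) = 12*(-½*(-4/3)) = 12*(⅔) = 8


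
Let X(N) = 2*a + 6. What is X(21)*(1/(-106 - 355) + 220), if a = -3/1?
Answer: 0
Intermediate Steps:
a = -3 (a = -3*1 = -3)
X(N) = 0 (X(N) = 2*(-3) + 6 = -6 + 6 = 0)
X(21)*(1/(-106 - 355) + 220) = 0*(1/(-106 - 355) + 220) = 0*(1/(-461) + 220) = 0*(-1/461 + 220) = 0*(101419/461) = 0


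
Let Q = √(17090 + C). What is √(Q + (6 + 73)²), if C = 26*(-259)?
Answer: √(6241 + 2*√2589) ≈ 79.641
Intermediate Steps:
C = -6734
Q = 2*√2589 (Q = √(17090 - 6734) = √10356 = 2*√2589 ≈ 101.76)
√(Q + (6 + 73)²) = √(2*√2589 + (6 + 73)²) = √(2*√2589 + 79²) = √(2*√2589 + 6241) = √(6241 + 2*√2589)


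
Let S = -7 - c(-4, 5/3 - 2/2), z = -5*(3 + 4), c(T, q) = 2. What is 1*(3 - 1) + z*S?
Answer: 317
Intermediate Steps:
z = -35 (z = -5*7 = -35)
S = -9 (S = -7 - 1*2 = -7 - 2 = -9)
1*(3 - 1) + z*S = 1*(3 - 1) - 35*(-9) = 1*2 + 315 = 2 + 315 = 317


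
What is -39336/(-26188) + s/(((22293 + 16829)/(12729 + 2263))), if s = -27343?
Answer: -1341701236142/128065867 ≈ -10477.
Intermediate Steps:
-39336/(-26188) + s/(((22293 + 16829)/(12729 + 2263))) = -39336/(-26188) - 27343*(12729 + 2263)/(22293 + 16829) = -39336*(-1/26188) - 27343/(39122/14992) = 9834/6547 - 27343/(39122*(1/14992)) = 9834/6547 - 27343/19561/7496 = 9834/6547 - 27343*7496/19561 = 9834/6547 - 204963128/19561 = -1341701236142/128065867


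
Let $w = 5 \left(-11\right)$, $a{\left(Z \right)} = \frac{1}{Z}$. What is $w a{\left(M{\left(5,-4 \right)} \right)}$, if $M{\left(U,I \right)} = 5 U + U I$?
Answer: $-11$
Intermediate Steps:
$M{\left(U,I \right)} = 5 U + I U$
$w = -55$
$w a{\left(M{\left(5,-4 \right)} \right)} = - \frac{55}{5 \left(5 - 4\right)} = - \frac{55}{5 \cdot 1} = - \frac{55}{5} = \left(-55\right) \frac{1}{5} = -11$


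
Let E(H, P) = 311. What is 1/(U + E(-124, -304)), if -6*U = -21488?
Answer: 3/11677 ≈ 0.00025692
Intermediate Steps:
U = 10744/3 (U = -1/6*(-21488) = 10744/3 ≈ 3581.3)
1/(U + E(-124, -304)) = 1/(10744/3 + 311) = 1/(11677/3) = 3/11677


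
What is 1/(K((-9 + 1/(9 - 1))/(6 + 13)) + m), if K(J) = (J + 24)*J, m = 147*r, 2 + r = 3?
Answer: 23104/3142321 ≈ 0.0073525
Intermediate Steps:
r = 1 (r = -2 + 3 = 1)
m = 147 (m = 147*1 = 147)
K(J) = J*(24 + J) (K(J) = (24 + J)*J = J*(24 + J))
1/(K((-9 + 1/(9 - 1))/(6 + 13)) + m) = 1/(((-9 + 1/(9 - 1))/(6 + 13))*(24 + (-9 + 1/(9 - 1))/(6 + 13)) + 147) = 1/(((-9 + 1/8)/19)*(24 + (-9 + 1/8)/19) + 147) = 1/(((-9 + 1/8)*(1/19))*(24 + (-9 + 1/8)*(1/19)) + 147) = 1/((-71/8*1/19)*(24 - 71/8*1/19) + 147) = 1/(-71*(24 - 71/152)/152 + 147) = 1/(-71/152*3577/152 + 147) = 1/(-253967/23104 + 147) = 1/(3142321/23104) = 23104/3142321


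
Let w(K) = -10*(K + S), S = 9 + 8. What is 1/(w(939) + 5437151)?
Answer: 1/5427591 ≈ 1.8424e-7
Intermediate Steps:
S = 17
w(K) = -170 - 10*K (w(K) = -10*(K + 17) = -10*(17 + K) = -170 - 10*K)
1/(w(939) + 5437151) = 1/((-170 - 10*939) + 5437151) = 1/((-170 - 9390) + 5437151) = 1/(-9560 + 5437151) = 1/5427591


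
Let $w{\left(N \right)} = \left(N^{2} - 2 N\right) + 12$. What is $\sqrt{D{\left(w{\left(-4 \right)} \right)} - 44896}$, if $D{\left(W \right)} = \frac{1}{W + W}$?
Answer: $\frac{i \sqrt{6465022}}{12} \approx 211.89 i$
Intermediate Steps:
$w{\left(N \right)} = 12 + N^{2} - 2 N$
$D{\left(W \right)} = \frac{1}{2 W}$
$\sqrt{D{\left(w{\left(-4 \right)} \right)} - 44896} = \sqrt{\frac{1}{2 \left(12 + \left(-4\right)^{2} - -8\right)} - 44896} = \sqrt{\frac{1}{2 \left(12 + 16 + 8\right)} - 44896} = \sqrt{\frac{1}{2 \cdot 36} - 44896} = \sqrt{\frac{1}{2} \cdot \frac{1}{36} - 44896} = \sqrt{\frac{1}{72} - 44896} = \sqrt{- \frac{3232511}{72}} = \frac{i \sqrt{6465022}}{12}$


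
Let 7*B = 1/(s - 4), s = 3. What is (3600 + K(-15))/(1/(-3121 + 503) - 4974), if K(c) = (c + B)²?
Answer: -70175864/91153531 ≈ -0.76986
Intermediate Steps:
B = -⅐ (B = 1/(7*(3 - 4)) = (⅐)/(-1) = (⅐)*(-1) = -⅐ ≈ -0.14286)
K(c) = (-⅐ + c)² (K(c) = (c - ⅐)² = (-⅐ + c)²)
(3600 + K(-15))/(1/(-3121 + 503) - 4974) = (3600 + (-1 + 7*(-15))²/49)/(1/(-3121 + 503) - 4974) = (3600 + (-1 - 105)²/49)/(1/(-2618) - 4974) = (3600 + (1/49)*(-106)²)/(-1/2618 - 4974) = (3600 + (1/49)*11236)/(-13021933/2618) = (3600 + 11236/49)*(-2618/13021933) = (187636/49)*(-2618/13021933) = -70175864/91153531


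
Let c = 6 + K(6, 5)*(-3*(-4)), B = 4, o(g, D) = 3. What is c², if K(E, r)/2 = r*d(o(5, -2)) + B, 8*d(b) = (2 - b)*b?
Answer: 3249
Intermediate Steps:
d(b) = b*(2 - b)/8 (d(b) = ((2 - b)*b)/8 = (b*(2 - b))/8 = b*(2 - b)/8)
K(E, r) = 8 - 3*r/4 (K(E, r) = 2*(r*((⅛)*3*(2 - 1*3)) + 4) = 2*(r*((⅛)*3*(2 - 3)) + 4) = 2*(r*((⅛)*3*(-1)) + 4) = 2*(r*(-3/8) + 4) = 2*(-3*r/8 + 4) = 2*(4 - 3*r/8) = 8 - 3*r/4)
c = 57 (c = 6 + (8 - ¾*5)*(-3*(-4)) = 6 + (8 - 15/4)*12 = 6 + (17/4)*12 = 6 + 51 = 57)
c² = 57² = 3249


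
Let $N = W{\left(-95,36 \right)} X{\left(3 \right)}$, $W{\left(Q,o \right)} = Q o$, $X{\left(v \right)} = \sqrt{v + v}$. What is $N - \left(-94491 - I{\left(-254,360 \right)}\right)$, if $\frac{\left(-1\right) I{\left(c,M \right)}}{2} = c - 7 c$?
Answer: $91443 - 3420 \sqrt{6} \approx 83066.0$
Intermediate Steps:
$I{\left(c,M \right)} = 12 c$ ($I{\left(c,M \right)} = - 2 \left(c - 7 c\right) = - 2 \left(- 6 c\right) = 12 c$)
$X{\left(v \right)} = \sqrt{2} \sqrt{v}$ ($X{\left(v \right)} = \sqrt{2 v} = \sqrt{2} \sqrt{v}$)
$N = - 3420 \sqrt{6}$ ($N = \left(-95\right) 36 \sqrt{2} \sqrt{3} = - 3420 \sqrt{6} \approx -8377.3$)
$N - \left(-94491 - I{\left(-254,360 \right)}\right) = - 3420 \sqrt{6} - \left(-94491 - 12 \left(-254\right)\right) = - 3420 \sqrt{6} - \left(-94491 - -3048\right) = - 3420 \sqrt{6} - \left(-94491 + 3048\right) = - 3420 \sqrt{6} - -91443 = - 3420 \sqrt{6} + 91443 = 91443 - 3420 \sqrt{6}$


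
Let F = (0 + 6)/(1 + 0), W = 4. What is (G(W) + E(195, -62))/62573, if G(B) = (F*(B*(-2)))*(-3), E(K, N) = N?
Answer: 82/62573 ≈ 0.0013105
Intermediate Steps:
F = 6 (F = 6/1 = 6*1 = 6)
G(B) = 36*B (G(B) = (6*(B*(-2)))*(-3) = (6*(-2*B))*(-3) = -12*B*(-3) = 36*B)
(G(W) + E(195, -62))/62573 = (36*4 - 62)/62573 = (144 - 62)*(1/62573) = 82*(1/62573) = 82/62573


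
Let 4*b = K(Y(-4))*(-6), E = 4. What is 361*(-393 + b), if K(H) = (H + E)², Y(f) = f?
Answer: -141873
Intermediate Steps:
K(H) = (4 + H)² (K(H) = (H + 4)² = (4 + H)²)
b = 0 (b = ((4 - 4)²*(-6))/4 = (0²*(-6))/4 = (0*(-6))/4 = (¼)*0 = 0)
361*(-393 + b) = 361*(-393 + 0) = 361*(-393) = -141873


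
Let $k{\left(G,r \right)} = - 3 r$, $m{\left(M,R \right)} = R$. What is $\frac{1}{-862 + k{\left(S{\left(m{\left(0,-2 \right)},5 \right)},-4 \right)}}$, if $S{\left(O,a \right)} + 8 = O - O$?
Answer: $- \frac{1}{850} \approx -0.0011765$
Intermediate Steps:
$S{\left(O,a \right)} = -8$ ($S{\left(O,a \right)} = -8 + \left(O - O\right) = -8 + 0 = -8$)
$\frac{1}{-862 + k{\left(S{\left(m{\left(0,-2 \right)},5 \right)},-4 \right)}} = \frac{1}{-862 - -12} = \frac{1}{-862 + 12} = \frac{1}{-850} = - \frac{1}{850}$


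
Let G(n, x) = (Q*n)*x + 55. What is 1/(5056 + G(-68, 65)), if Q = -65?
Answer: 1/292411 ≈ 3.4198e-6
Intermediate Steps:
G(n, x) = 55 - 65*n*x (G(n, x) = (-65*n)*x + 55 = -65*n*x + 55 = 55 - 65*n*x)
1/(5056 + G(-68, 65)) = 1/(5056 + (55 - 65*(-68)*65)) = 1/(5056 + (55 + 287300)) = 1/(5056 + 287355) = 1/292411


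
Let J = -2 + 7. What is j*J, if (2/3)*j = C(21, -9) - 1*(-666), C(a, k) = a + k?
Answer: 5085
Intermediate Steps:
J = 5
j = 1017 (j = 3*((21 - 9) - 1*(-666))/2 = 3*(12 + 666)/2 = (3/2)*678 = 1017)
j*J = 1017*5 = 5085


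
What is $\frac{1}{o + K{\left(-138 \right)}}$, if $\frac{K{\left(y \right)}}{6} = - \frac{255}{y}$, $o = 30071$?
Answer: $\frac{23}{691888} \approx 3.3242 \cdot 10^{-5}$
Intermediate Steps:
$K{\left(y \right)} = - \frac{1530}{y}$ ($K{\left(y \right)} = 6 \left(- \frac{255}{y}\right) = - \frac{1530}{y}$)
$\frac{1}{o + K{\left(-138 \right)}} = \frac{1}{30071 - \frac{1530}{-138}} = \frac{1}{30071 - - \frac{255}{23}} = \frac{1}{30071 + \frac{255}{23}} = \frac{1}{\frac{691888}{23}} = \frac{23}{691888}$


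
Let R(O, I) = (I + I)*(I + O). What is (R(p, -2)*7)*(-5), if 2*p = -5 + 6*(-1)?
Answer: -1050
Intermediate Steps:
p = -11/2 (p = (-5 + 6*(-1))/2 = (-5 - 6)/2 = (½)*(-11) = -11/2 ≈ -5.5000)
R(O, I) = 2*I*(I + O) (R(O, I) = (2*I)*(I + O) = 2*I*(I + O))
(R(p, -2)*7)*(-5) = ((2*(-2)*(-2 - 11/2))*7)*(-5) = ((2*(-2)*(-15/2))*7)*(-5) = (30*7)*(-5) = 210*(-5) = -1050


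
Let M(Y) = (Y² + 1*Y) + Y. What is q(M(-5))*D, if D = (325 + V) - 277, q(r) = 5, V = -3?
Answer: 225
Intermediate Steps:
M(Y) = Y² + 2*Y (M(Y) = (Y² + Y) + Y = (Y + Y²) + Y = Y² + 2*Y)
D = 45 (D = (325 - 3) - 277 = 322 - 277 = 45)
q(M(-5))*D = 5*45 = 225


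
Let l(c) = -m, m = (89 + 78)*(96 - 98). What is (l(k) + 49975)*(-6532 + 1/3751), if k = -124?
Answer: -1232647523079/3751 ≈ -3.2862e+8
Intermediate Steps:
m = -334 (m = 167*(-2) = -334)
l(c) = 334 (l(c) = -1*(-334) = 334)
(l(k) + 49975)*(-6532 + 1/3751) = (334 + 49975)*(-6532 + 1/3751) = 50309*(-6532 + 1/3751) = 50309*(-24501531/3751) = -1232647523079/3751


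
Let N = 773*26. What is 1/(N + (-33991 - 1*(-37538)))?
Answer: 1/23645 ≈ 4.2292e-5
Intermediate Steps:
N = 20098
1/(N + (-33991 - 1*(-37538))) = 1/(20098 + (-33991 - 1*(-37538))) = 1/(20098 + (-33991 + 37538)) = 1/(20098 + 3547) = 1/23645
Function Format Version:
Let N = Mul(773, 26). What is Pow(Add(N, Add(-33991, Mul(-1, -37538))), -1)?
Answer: Rational(1, 23645) ≈ 4.2292e-5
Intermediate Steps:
N = 20098
Pow(Add(N, Add(-33991, Mul(-1, -37538))), -1) = Pow(Add(20098, Add(-33991, Mul(-1, -37538))), -1) = Pow(Add(20098, Add(-33991, 37538)), -1) = Pow(Add(20098, 3547), -1) = Pow(23645, -1) = Rational(1, 23645)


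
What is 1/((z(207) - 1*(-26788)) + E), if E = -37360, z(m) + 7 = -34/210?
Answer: -105/1110812 ≈ -9.4525e-5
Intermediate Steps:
z(m) = -752/105 (z(m) = -7 - 34/210 = -7 - 34*1/210 = -7 - 17/105 = -752/105)
1/((z(207) - 1*(-26788)) + E) = 1/((-752/105 - 1*(-26788)) - 37360) = 1/((-752/105 + 26788) - 37360) = 1/(2811988/105 - 37360) = 1/(-1110812/105) = -105/1110812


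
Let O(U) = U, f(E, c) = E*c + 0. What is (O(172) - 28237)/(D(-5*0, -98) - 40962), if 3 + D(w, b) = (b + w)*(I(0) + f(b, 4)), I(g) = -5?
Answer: 28065/2059 ≈ 13.630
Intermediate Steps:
f(E, c) = E*c
D(w, b) = -3 + (-5 + 4*b)*(b + w) (D(w, b) = -3 + (b + w)*(-5 + b*4) = -3 + (b + w)*(-5 + 4*b) = -3 + (-5 + 4*b)*(b + w))
(O(172) - 28237)/(D(-5*0, -98) - 40962) = (172 - 28237)/((-3 - 5*(-98) - (-25)*0 + 4*(-98)**2 + 4*(-98)*(-5*0)) - 40962) = -28065/((-3 + 490 - 5*0 + 4*9604 + 4*(-98)*0) - 40962) = -28065/((-3 + 490 + 0 + 38416 + 0) - 40962) = -28065/(38903 - 40962) = -28065/(-2059) = -28065*(-1/2059) = 28065/2059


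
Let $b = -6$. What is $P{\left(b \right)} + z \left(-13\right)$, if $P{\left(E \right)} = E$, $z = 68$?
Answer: $-890$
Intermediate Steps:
$P{\left(b \right)} + z \left(-13\right) = -6 + 68 \left(-13\right) = -6 - 884 = -890$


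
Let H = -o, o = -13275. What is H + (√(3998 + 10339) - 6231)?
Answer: 7044 + 9*√177 ≈ 7163.7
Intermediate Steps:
H = 13275 (H = -1*(-13275) = 13275)
H + (√(3998 + 10339) - 6231) = 13275 + (√(3998 + 10339) - 6231) = 13275 + (√14337 - 6231) = 13275 + (9*√177 - 6231) = 13275 + (-6231 + 9*√177) = 7044 + 9*√177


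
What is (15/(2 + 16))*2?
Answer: 5/3 ≈ 1.6667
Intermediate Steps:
(15/(2 + 16))*2 = (15/18)*2 = (15*(1/18))*2 = (⅚)*2 = 5/3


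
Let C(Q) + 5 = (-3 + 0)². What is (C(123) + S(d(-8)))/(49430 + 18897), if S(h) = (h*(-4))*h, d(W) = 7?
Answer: -192/68327 ≈ -0.0028100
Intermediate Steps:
S(h) = -4*h² (S(h) = (-4*h)*h = -4*h²)
C(Q) = 4 (C(Q) = -5 + (-3 + 0)² = -5 + (-3)² = -5 + 9 = 4)
(C(123) + S(d(-8)))/(49430 + 18897) = (4 - 4*7²)/(49430 + 18897) = (4 - 4*49)/68327 = (4 - 196)*(1/68327) = -192*1/68327 = -192/68327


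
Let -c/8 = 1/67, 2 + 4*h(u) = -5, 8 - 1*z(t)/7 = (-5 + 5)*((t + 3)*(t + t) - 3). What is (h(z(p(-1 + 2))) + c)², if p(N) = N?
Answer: 251001/71824 ≈ 3.4947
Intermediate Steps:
z(t) = 56 (z(t) = 56 - 7*(-5 + 5)*((t + 3)*(t + t) - 3) = 56 - 0*((3 + t)*(2*t) - 3) = 56 - 0*(2*t*(3 + t) - 3) = 56 - 0*(-3 + 2*t*(3 + t)) = 56 - 7*0 = 56 + 0 = 56)
h(u) = -7/4 (h(u) = -½ + (¼)*(-5) = -½ - 5/4 = -7/4)
c = -8/67 ≈ -0.11940
(h(z(p(-1 + 2))) + c)² = (-7/4 - 8/67)² = (-501/268)² = 251001/71824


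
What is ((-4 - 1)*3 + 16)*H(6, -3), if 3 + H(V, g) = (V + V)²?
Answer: 141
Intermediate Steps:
H(V, g) = -3 + 4*V² (H(V, g) = -3 + (V + V)² = -3 + (2*V)² = -3 + 4*V²)
((-4 - 1)*3 + 16)*H(6, -3) = ((-4 - 1)*3 + 16)*(-3 + 4*6²) = (-5*3 + 16)*(-3 + 4*36) = (-15 + 16)*(-3 + 144) = 1*141 = 141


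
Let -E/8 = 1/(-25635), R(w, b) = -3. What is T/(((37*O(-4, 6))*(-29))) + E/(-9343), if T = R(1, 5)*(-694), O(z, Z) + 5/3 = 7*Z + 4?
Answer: -1495966891702/34179919343745 ≈ -0.043767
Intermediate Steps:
O(z, Z) = 7/3 + 7*Z (O(z, Z) = -5/3 + (7*Z + 4) = -5/3 + (4 + 7*Z) = 7/3 + 7*Z)
T = 2082 (T = -3*(-694) = 2082)
E = 8/25635 (E = -8/(-25635) = -8*(-1/25635) = 8/25635 ≈ 0.00031207)
T/(((37*O(-4, 6))*(-29))) + E/(-9343) = 2082/(((37*(7/3 + 7*6))*(-29))) + (8/25635)/(-9343) = 2082/(((37*(7/3 + 42))*(-29))) + (8/25635)*(-1/9343) = 2082/(((37*(133/3))*(-29))) - 8/239507805 = 2082/(((4921/3)*(-29))) - 8/239507805 = 2082/(-142709/3) - 8/239507805 = 2082*(-3/142709) - 8/239507805 = -6246/142709 - 8/239507805 = -1495966891702/34179919343745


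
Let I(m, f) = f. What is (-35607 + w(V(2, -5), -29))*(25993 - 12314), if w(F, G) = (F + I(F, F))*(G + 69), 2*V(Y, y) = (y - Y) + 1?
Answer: -490351113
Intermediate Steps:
V(Y, y) = 1/2 + y/2 - Y/2 (V(Y, y) = ((y - Y) + 1)/2 = (1 + y - Y)/2 = 1/2 + y/2 - Y/2)
w(F, G) = 2*F*(69 + G) (w(F, G) = (F + F)*(G + 69) = (2*F)*(69 + G) = 2*F*(69 + G))
(-35607 + w(V(2, -5), -29))*(25993 - 12314) = (-35607 + 2*(1/2 + (1/2)*(-5) - 1/2*2)*(69 - 29))*(25993 - 12314) = (-35607 + 2*(1/2 - 5/2 - 1)*40)*13679 = (-35607 + 2*(-3)*40)*13679 = (-35607 - 240)*13679 = -35847*13679 = -490351113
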